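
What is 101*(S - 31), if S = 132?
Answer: 10201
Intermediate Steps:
101*(S - 31) = 101*(132 - 31) = 101*101 = 10201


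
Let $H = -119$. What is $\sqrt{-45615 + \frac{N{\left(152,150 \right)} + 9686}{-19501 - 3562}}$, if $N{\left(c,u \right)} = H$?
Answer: $\frac{2 i \sqrt{6065732239914}}{23063} \approx 213.58 i$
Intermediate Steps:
$N{\left(c,u \right)} = -119$
$\sqrt{-45615 + \frac{N{\left(152,150 \right)} + 9686}{-19501 - 3562}} = \sqrt{-45615 + \frac{-119 + 9686}{-19501 - 3562}} = \sqrt{-45615 + \frac{9567}{-23063}} = \sqrt{-45615 + 9567 \left(- \frac{1}{23063}\right)} = \sqrt{-45615 - \frac{9567}{23063}} = \sqrt{- \frac{1052028312}{23063}} = \frac{2 i \sqrt{6065732239914}}{23063}$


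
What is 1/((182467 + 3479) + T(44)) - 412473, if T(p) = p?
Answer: -76715853269/185990 ≈ -4.1247e+5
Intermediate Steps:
1/((182467 + 3479) + T(44)) - 412473 = 1/((182467 + 3479) + 44) - 412473 = 1/(185946 + 44) - 412473 = 1/185990 - 412473 = -76715853269/185990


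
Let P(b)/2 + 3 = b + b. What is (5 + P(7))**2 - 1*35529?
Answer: -34800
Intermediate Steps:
P(b) = -6 + 4*b (P(b) = -6 + 2*(b + b) = -6 + 2*(2*b) = -6 + 4*b)
(5 + P(7))**2 - 1*35529 = (5 + (-6 + 4*7))**2 - 1*35529 = (5 + (-6 + 28))**2 - 35529 = (5 + 22)**2 - 35529 = 27**2 - 35529 = 729 - 35529 = -34800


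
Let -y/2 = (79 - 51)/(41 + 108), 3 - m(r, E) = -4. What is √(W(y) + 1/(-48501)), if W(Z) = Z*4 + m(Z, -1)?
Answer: √31895353345370/2408883 ≈ 2.3445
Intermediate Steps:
m(r, E) = 7 (m(r, E) = 3 - 1*(-4) = 3 + 4 = 7)
y = -56/149 (y = -2*(79 - 51)/(41 + 108) = -56/149 ≈ -0.37584)
W(Z) = 7 + 4*Z (W(Z) = Z*4 + 7 = 4*Z + 7 = 7 + 4*Z)
√(W(y) + 1/(-48501)) = √((7 + 4*(-56/149)) + 1/(-48501)) = √((7 - 224/149) - 1/48501) = √(819/149 - 1/48501) = √(39722170/7226649) = √31895353345370/2408883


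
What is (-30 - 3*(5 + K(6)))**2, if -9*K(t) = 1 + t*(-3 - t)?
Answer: 35344/9 ≈ 3927.1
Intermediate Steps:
K(t) = -1/9 - t*(-3 - t)/9 (K(t) = -(1 + t*(-3 - t))/9 = -1/9 - t*(-3 - t)/9)
(-30 - 3*(5 + K(6)))**2 = (-30 - 3*(5 + (-1/9 + (1/3)*6 + (1/9)*6**2)))**2 = (-30 - 3*(5 + (-1/9 + 2 + (1/9)*36)))**2 = (-30 - 3*(5 + (-1/9 + 2 + 4)))**2 = (-30 - 3*(5 + 53/9))**2 = (-30 - 3*98/9)**2 = (-30 - 98/3)**2 = (-188/3)**2 = 35344/9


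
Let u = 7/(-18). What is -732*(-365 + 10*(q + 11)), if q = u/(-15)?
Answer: 1678232/9 ≈ 1.8647e+5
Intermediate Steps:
u = -7/18 (u = 7*(-1/18) = -7/18 ≈ -0.38889)
q = 7/270 (q = -7/18/(-15) = -7/18*(-1/15) = 7/270 ≈ 0.025926)
-732*(-365 + 10*(q + 11)) = -732*(-365 + 10*(7/270 + 11)) = -732*(-365 + 10*(2977/270)) = -732*(-365 + 2977/27) = -732*(-6878/27) = 1678232/9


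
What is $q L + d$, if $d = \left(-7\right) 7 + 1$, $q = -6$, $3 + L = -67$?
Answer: $372$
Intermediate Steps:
$L = -70$ ($L = -3 - 67 = -70$)
$d = -48$ ($d = -49 + 1 = -48$)
$q L + d = \left(-6\right) \left(-70\right) - 48 = 420 - 48 = 372$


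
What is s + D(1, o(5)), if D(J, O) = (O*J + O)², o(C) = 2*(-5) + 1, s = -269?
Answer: 55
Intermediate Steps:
o(C) = -9 (o(C) = -10 + 1 = -9)
D(J, O) = (O + J*O)² (D(J, O) = (J*O + O)² = (O + J*O)²)
s + D(1, o(5)) = -269 + (-9)²*(1 + 1)² = -269 + 81*2² = -269 + 81*4 = -269 + 324 = 55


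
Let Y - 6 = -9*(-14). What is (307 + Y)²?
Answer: 192721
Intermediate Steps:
Y = 132 (Y = 6 - 9*(-14) = 6 + 126 = 132)
(307 + Y)² = (307 + 132)² = 439² = 192721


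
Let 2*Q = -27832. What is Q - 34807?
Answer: -48723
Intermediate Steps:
Q = -13916 (Q = (½)*(-27832) = -13916)
Q - 34807 = -13916 - 34807 = -48723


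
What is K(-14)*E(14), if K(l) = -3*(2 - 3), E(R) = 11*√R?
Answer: 33*√14 ≈ 123.47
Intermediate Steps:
K(l) = 3 (K(l) = -3*(-1) = 3)
K(-14)*E(14) = 3*(11*√14) = 33*√14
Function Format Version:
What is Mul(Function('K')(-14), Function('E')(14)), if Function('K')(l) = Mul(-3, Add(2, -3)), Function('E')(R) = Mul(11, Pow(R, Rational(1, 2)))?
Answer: Mul(33, Pow(14, Rational(1, 2))) ≈ 123.47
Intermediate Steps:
Function('K')(l) = 3 (Function('K')(l) = Mul(-3, -1) = 3)
Mul(Function('K')(-14), Function('E')(14)) = Mul(3, Mul(11, Pow(14, Rational(1, 2)))) = Mul(33, Pow(14, Rational(1, 2)))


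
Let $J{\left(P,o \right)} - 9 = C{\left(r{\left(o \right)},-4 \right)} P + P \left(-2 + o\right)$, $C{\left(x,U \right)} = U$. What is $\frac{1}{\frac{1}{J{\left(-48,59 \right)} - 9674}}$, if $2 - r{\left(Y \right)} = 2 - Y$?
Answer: $-12209$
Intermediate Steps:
$r{\left(Y \right)} = Y$ ($r{\left(Y \right)} = 2 - \left(2 - Y\right) = 2 + \left(-2 + Y\right) = Y$)
$J{\left(P,o \right)} = 9 - 4 P + P \left(-2 + o\right)$ ($J{\left(P,o \right)} = 9 + \left(- 4 P + P \left(-2 + o\right)\right) = 9 - 4 P + P \left(-2 + o\right)$)
$\frac{1}{\frac{1}{J{\left(-48,59 \right)} - 9674}} = \frac{1}{\frac{1}{\left(9 - -288 - 2832\right) - 9674}} = \frac{1}{\frac{1}{\left(9 + 288 - 2832\right) - 9674}} = \frac{1}{\frac{1}{-2535 - 9674}} = \frac{1}{\frac{1}{-12209}} = \frac{1}{- \frac{1}{12209}} = -12209$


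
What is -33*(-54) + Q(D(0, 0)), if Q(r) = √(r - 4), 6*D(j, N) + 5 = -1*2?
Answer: 1782 + I*√186/6 ≈ 1782.0 + 2.273*I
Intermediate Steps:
D(j, N) = -7/6 (D(j, N) = -⅚ + (-1*2)/6 = -⅚ + (⅙)*(-2) = -⅚ - ⅓ = -7/6)
Q(r) = √(-4 + r)
-33*(-54) + Q(D(0, 0)) = -33*(-54) + √(-4 - 7/6) = 1782 + √(-31/6) = 1782 + I*√186/6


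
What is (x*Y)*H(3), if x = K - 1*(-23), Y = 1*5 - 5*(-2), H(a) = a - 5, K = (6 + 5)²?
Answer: -4320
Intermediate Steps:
K = 121 (K = 11² = 121)
H(a) = -5 + a
Y = 15 (Y = 5 + 10 = 15)
x = 144 (x = 121 - 1*(-23) = 121 + 23 = 144)
(x*Y)*H(3) = (144*15)*(-5 + 3) = 2160*(-2) = -4320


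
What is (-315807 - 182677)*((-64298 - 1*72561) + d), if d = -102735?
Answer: 119433775496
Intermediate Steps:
(-315807 - 182677)*((-64298 - 1*72561) + d) = (-315807 - 182677)*((-64298 - 1*72561) - 102735) = -498484*((-64298 - 72561) - 102735) = -498484*(-136859 - 102735) = -498484*(-239594) = 119433775496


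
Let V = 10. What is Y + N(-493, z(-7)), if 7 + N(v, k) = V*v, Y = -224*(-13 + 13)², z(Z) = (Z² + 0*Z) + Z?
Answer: -4937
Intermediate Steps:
z(Z) = Z + Z² (z(Z) = (Z² + 0) + Z = Z² + Z = Z + Z²)
Y = 0 (Y = -224*0² = -224*0 = 0)
N(v, k) = -7 + 10*v
Y + N(-493, z(-7)) = 0 + (-7 + 10*(-493)) = 0 + (-7 - 4930) = 0 - 4937 = -4937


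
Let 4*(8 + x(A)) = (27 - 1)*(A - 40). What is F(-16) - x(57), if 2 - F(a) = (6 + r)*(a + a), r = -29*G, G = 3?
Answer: -5385/2 ≈ -2692.5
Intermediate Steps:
r = -87 (r = -29*3 = -87)
x(A) = -268 + 13*A/2 (x(A) = -8 + ((27 - 1)*(A - 40))/4 = -8 + (26*(-40 + A))/4 = -8 + (-1040 + 26*A)/4 = -8 + (-260 + 13*A/2) = -268 + 13*A/2)
F(a) = 2 + 162*a (F(a) = 2 - (6 - 87)*(a + a) = 2 - (-81)*2*a = 2 - (-162)*a = 2 + 162*a)
F(-16) - x(57) = (2 + 162*(-16)) - (-268 + (13/2)*57) = (2 - 2592) - (-268 + 741/2) = -2590 - 1*205/2 = -2590 - 205/2 = -5385/2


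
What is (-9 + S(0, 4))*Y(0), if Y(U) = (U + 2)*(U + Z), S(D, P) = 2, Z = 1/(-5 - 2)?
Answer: 2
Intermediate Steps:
Z = -1/7 (Z = 1/(-7) = -1/7 ≈ -0.14286)
Y(U) = (2 + U)*(-1/7 + U) (Y(U) = (U + 2)*(U - 1/7) = (2 + U)*(-1/7 + U))
(-9 + S(0, 4))*Y(0) = (-9 + 2)*(-2/7 + 0**2 + (13/7)*0) = -7*(-2/7 + 0 + 0) = -7*(-2/7) = 2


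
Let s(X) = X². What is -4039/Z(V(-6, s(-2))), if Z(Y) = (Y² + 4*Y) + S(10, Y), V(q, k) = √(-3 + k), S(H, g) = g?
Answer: -4039/6 ≈ -673.17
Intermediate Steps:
Z(Y) = Y² + 5*Y (Z(Y) = (Y² + 4*Y) + Y = Y² + 5*Y)
-4039/Z(V(-6, s(-2))) = -4039*1/(√(-3 + (-2)²)*(5 + √(-3 + (-2)²))) = -4039*1/(√(-3 + 4)*(5 + √(-3 + 4))) = -4039/(5 + √1) = -4039/(5 + 1) = -4039/(1*6) = -4039/6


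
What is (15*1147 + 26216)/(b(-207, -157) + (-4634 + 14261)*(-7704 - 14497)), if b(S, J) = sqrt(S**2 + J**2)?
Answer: -9280328081367/45680096982299231 - 43421*sqrt(67498)/45680096982299231 ≈ -0.00020316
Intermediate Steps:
b(S, J) = sqrt(J**2 + S**2)
(15*1147 + 26216)/(b(-207, -157) + (-4634 + 14261)*(-7704 - 14497)) = (15*1147 + 26216)/(sqrt((-157)**2 + (-207)**2) + (-4634 + 14261)*(-7704 - 14497)) = (17205 + 26216)/(sqrt(24649 + 42849) + 9627*(-22201)) = 43421/(sqrt(67498) - 213729027) = 43421/(-213729027 + sqrt(67498))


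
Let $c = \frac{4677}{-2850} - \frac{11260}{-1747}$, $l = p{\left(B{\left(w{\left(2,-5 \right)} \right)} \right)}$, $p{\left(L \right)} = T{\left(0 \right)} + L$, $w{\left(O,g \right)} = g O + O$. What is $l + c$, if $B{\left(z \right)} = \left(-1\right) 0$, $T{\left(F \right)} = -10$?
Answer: $- \frac{8623073}{1659650} \approx -5.1957$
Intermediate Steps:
$w{\left(O,g \right)} = O + O g$ ($w{\left(O,g \right)} = O g + O = O + O g$)
$B{\left(z \right)} = 0$
$p{\left(L \right)} = -10 + L$
$l = -10$ ($l = -10 + 0 = -10$)
$c = \frac{7973427}{1659650}$ ($c = 4677 \left(- \frac{1}{2850}\right) - - \frac{11260}{1747} = - \frac{1559}{950} + \frac{11260}{1747} = \frac{7973427}{1659650} \approx 4.8043$)
$l + c = -10 + \frac{7973427}{1659650} = - \frac{8623073}{1659650}$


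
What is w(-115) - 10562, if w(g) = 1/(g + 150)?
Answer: -369669/35 ≈ -10562.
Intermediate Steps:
w(g) = 1/(150 + g)
w(-115) - 10562 = 1/(150 - 115) - 10562 = 1/35 - 10562 = -369669/35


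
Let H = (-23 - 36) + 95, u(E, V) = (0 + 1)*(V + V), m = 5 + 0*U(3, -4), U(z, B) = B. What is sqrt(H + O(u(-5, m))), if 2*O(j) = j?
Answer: sqrt(41) ≈ 6.4031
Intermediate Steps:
m = 5 (m = 5 + 0*(-4) = 5 + 0 = 5)
u(E, V) = 2*V (u(E, V) = 1*(2*V) = 2*V)
O(j) = j/2
H = 36 (H = -59 + 95 = 36)
sqrt(H + O(u(-5, m))) = sqrt(36 + (2*5)/2) = sqrt(36 + (1/2)*10) = sqrt(36 + 5) = sqrt(41)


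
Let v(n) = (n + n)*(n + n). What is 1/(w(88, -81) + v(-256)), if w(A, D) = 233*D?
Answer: 1/243271 ≈ 4.1106e-6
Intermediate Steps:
v(n) = 4*n**2 (v(n) = (2*n)*(2*n) = 4*n**2)
1/(w(88, -81) + v(-256)) = 1/(233*(-81) + 4*(-256)**2) = 1/(-18873 + 4*65536) = 1/(-18873 + 262144) = 1/243271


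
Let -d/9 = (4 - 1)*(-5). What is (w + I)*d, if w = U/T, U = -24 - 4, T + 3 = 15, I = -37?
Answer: -5310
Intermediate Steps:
T = 12 (T = -3 + 15 = 12)
U = -28
d = 135 (d = -9*(4 - 1)*(-5) = -27*(-5) = -9*(-15) = 135)
w = -7/3 (w = -28/12 = -28*1/12 = -7/3 ≈ -2.3333)
(w + I)*d = (-7/3 - 37)*135 = -118/3*135 = -5310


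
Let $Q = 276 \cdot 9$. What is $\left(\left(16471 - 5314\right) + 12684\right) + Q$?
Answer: $26325$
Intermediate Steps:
$Q = 2484$
$\left(\left(16471 - 5314\right) + 12684\right) + Q = \left(\left(16471 - 5314\right) + 12684\right) + 2484 = \left(11157 + 12684\right) + 2484 = 23841 + 2484 = 26325$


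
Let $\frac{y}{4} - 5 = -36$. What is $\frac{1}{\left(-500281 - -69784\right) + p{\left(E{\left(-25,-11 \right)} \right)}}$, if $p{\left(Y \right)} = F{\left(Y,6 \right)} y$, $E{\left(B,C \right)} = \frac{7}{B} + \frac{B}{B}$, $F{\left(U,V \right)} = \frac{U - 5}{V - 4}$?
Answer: $- \frac{25}{10755791} \approx -2.3243 \cdot 10^{-6}$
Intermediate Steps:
$y = -124$ ($y = 20 + 4 \left(-36\right) = 20 - 144 = -124$)
$F{\left(U,V \right)} = \frac{-5 + U}{-4 + V}$
$E{\left(B,C \right)} = 1 + \frac{7}{B}$ ($E{\left(B,C \right)} = \frac{7}{B} + 1 = 1 + \frac{7}{B}$)
$p{\left(Y \right)} = 310 - 62 Y$ ($p{\left(Y \right)} = \frac{-5 + Y}{-4 + 6} \left(-124\right) = \frac{-5 + Y}{2} \left(-124\right) = \left(- \frac{5}{2} + \frac{Y}{2}\right) \left(-124\right) = 310 - 62 Y$)
$\frac{1}{\left(-500281 - -69784\right) + p{\left(E{\left(-25,-11 \right)} \right)}} = \frac{1}{\left(-500281 - -69784\right) + \left(310 - 62 \frac{7 - 25}{-25}\right)} = \frac{1}{\left(-500281 + 69784\right) + \left(310 - 62 \left(\left(- \frac{1}{25}\right) \left(-18\right)\right)\right)} = \frac{1}{-430497 + \left(310 - \frac{1116}{25}\right)} = \frac{1}{-430497 + \frac{6634}{25}} = \frac{1}{- \frac{10755791}{25}} = - \frac{25}{10755791}$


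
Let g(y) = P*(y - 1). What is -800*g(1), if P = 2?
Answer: 0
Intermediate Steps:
g(y) = -2 + 2*y (g(y) = 2*(y - 1) = 2*(-1 + y) = -2 + 2*y)
-800*g(1) = -800*(-2 + 2*1) = -800*(-2 + 2) = -800*0 = 0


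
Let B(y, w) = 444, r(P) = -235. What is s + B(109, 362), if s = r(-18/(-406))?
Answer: 209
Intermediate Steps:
s = -235
s + B(109, 362) = -235 + 444 = 209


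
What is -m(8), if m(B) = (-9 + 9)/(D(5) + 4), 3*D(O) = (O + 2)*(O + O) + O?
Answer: 0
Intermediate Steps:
D(O) = O/3 + 2*O*(2 + O)/3 (D(O) = ((O + 2)*(O + O) + O)/3 = ((2 + O)*(2*O) + O)/3 = (2*O*(2 + O) + O)/3 = (O + 2*O*(2 + O))/3 = O/3 + 2*O*(2 + O)/3)
m(B) = 0 (m(B) = (-9 + 9)/((⅓)*5*(5 + 2*5) + 4) = 0/((⅓)*5*(5 + 10) + 4) = 0/((⅓)*5*15 + 4) = 0/(25 + 4) = 0/29 = 0*(1/29) = 0)
-m(8) = -1*0 = 0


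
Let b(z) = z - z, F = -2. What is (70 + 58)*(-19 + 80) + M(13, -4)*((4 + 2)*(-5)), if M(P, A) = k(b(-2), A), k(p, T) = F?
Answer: 7868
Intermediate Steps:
b(z) = 0
k(p, T) = -2
M(P, A) = -2
(70 + 58)*(-19 + 80) + M(13, -4)*((4 + 2)*(-5)) = (70 + 58)*(-19 + 80) - 2*(4 + 2)*(-5) = 128*61 - 12*(-5) = 7808 - 2*(-30) = 7808 + 60 = 7868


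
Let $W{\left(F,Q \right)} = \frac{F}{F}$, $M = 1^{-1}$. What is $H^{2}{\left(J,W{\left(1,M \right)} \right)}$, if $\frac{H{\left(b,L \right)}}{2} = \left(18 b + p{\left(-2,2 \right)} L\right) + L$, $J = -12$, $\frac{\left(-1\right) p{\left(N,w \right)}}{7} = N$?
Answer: $161604$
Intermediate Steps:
$M = 1$
$p{\left(N,w \right)} = - 7 N$
$W{\left(F,Q \right)} = 1$
$H{\left(b,L \right)} = 30 L + 36 b$ ($H{\left(b,L \right)} = 2 \left(\left(18 b + \left(-7\right) \left(-2\right) L\right) + L\right) = 2 \left(\left(18 b + 14 L\right) + L\right) = 2 \left(\left(14 L + 18 b\right) + L\right) = 2 \left(15 L + 18 b\right) = 30 L + 36 b$)
$H^{2}{\left(J,W{\left(1,M \right)} \right)} = \left(30 \cdot 1 + 36 \left(-12\right)\right)^{2} = \left(30 - 432\right)^{2} = \left(-402\right)^{2} = 161604$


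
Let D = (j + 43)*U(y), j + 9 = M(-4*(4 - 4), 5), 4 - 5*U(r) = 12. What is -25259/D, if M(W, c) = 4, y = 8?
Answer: 126295/304 ≈ 415.44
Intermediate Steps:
U(r) = -8/5 (U(r) = 4/5 - 1/5*12 = 4/5 - 12/5 = -8/5)
j = -5 (j = -9 + 4 = -5)
D = -304/5 (D = (-5 + 43)*(-8/5) = 38*(-8/5) = -304/5 ≈ -60.800)
-25259/D = -25259/(-304/5) = -25259*(-5/304) = 126295/304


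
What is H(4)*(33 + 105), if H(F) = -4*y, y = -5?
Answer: 2760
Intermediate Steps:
H(F) = 20 (H(F) = -4*(-5) = 20)
H(4)*(33 + 105) = 20*(33 + 105) = 20*138 = 2760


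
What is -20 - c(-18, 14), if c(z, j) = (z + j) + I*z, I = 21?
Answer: 362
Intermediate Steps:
c(z, j) = j + 22*z (c(z, j) = (z + j) + 21*z = (j + z) + 21*z = j + 22*z)
-20 - c(-18, 14) = -20 - (14 + 22*(-18)) = -20 - (14 - 396) = -20 - 1*(-382) = -20 + 382 = 362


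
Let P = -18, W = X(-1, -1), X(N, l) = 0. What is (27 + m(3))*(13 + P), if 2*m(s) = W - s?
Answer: -255/2 ≈ -127.50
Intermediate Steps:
W = 0
m(s) = -s/2 (m(s) = (0 - s)/2 = (-s)/2 = -s/2)
(27 + m(3))*(13 + P) = (27 - ½*3)*(13 - 18) = (27 - 3/2)*(-5) = (51/2)*(-5) = -255/2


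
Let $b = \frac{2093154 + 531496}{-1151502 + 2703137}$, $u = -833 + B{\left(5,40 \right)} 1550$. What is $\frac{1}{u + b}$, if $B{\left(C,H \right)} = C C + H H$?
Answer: $\frac{310327}{781378153789} \approx 3.9715 \cdot 10^{-7}$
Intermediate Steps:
$B{\left(C,H \right)} = C^{2} + H^{2}$
$u = 2517917$ ($u = -833 + \left(5^{2} + 40^{2}\right) 1550 = -833 + \left(25 + 1600\right) 1550 = -833 + 1625 \cdot 1550 = -833 + 2518750 = 2517917$)
$b = \frac{524930}{310327}$ ($b = \frac{2624650}{1551635} = 2624650 \cdot \frac{1}{1551635} = \frac{524930}{310327} \approx 1.6915$)
$\frac{1}{u + b} = \frac{1}{2517917 + \frac{524930}{310327}} = \frac{1}{\frac{781378153789}{310327}} = \frac{310327}{781378153789}$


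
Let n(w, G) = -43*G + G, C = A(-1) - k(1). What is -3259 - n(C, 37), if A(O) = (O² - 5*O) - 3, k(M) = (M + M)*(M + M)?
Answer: -1705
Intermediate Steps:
k(M) = 4*M² (k(M) = (2*M)*(2*M) = 4*M²)
A(O) = -3 + O² - 5*O
C = -1 (C = (-3 + (-1)² - 5*(-1)) - 4*1² = (-3 + 1 + 5) - 4 = 3 - 1*4 = 3 - 4 = -1)
n(w, G) = -42*G
-3259 - n(C, 37) = -3259 - (-42)*37 = -3259 - 1*(-1554) = -3259 + 1554 = -1705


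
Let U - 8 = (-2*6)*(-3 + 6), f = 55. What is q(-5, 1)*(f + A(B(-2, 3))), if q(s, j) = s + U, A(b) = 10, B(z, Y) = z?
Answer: -2145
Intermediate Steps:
U = -28 (U = 8 + (-2*6)*(-3 + 6) = 8 - 12*3 = 8 - 36 = -28)
q(s, j) = -28 + s (q(s, j) = s - 28 = -28 + s)
q(-5, 1)*(f + A(B(-2, 3))) = (-28 - 5)*(55 + 10) = -33*65 = -2145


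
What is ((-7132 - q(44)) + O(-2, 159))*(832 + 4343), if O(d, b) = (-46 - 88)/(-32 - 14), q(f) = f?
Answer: -37120725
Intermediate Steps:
O(d, b) = 67/23 (O(d, b) = -134/(-46) = -134*(-1/46) = 67/23)
((-7132 - q(44)) + O(-2, 159))*(832 + 4343) = ((-7132 - 1*44) + 67/23)*(832 + 4343) = ((-7132 - 44) + 67/23)*5175 = (-7176 + 67/23)*5175 = -164981/23*5175 = -37120725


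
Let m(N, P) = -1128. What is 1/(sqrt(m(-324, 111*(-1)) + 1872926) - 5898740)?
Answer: -2949370/17397565857901 - sqrt(1871798)/34795131715802 ≈ -1.6957e-7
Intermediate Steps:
1/(sqrt(m(-324, 111*(-1)) + 1872926) - 5898740) = 1/(sqrt(-1128 + 1872926) - 5898740) = 1/(sqrt(1871798) - 5898740) = 1/(-5898740 + sqrt(1871798))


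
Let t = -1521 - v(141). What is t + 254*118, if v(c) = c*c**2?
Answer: -2774770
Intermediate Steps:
v(c) = c**3
t = -2804742 (t = -1521 - 1*141**3 = -1521 - 1*2803221 = -1521 - 2803221 = -2804742)
t + 254*118 = -2804742 + 254*118 = -2804742 + 29972 = -2774770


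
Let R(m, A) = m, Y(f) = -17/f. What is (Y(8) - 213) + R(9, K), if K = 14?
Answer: -1649/8 ≈ -206.13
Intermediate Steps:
(Y(8) - 213) + R(9, K) = (-17/8 - 213) + 9 = -1721/8 + 9 = -1649/8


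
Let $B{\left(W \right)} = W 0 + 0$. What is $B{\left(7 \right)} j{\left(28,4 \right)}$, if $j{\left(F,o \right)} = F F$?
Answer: $0$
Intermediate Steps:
$j{\left(F,o \right)} = F^{2}$
$B{\left(W \right)} = 0$ ($B{\left(W \right)} = 0 + 0 = 0$)
$B{\left(7 \right)} j{\left(28,4 \right)} = 0 \cdot 28^{2} = 0 \cdot 784 = 0$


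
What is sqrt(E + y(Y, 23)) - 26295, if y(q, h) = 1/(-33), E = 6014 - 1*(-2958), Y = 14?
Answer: -26295 + 5*sqrt(390819)/33 ≈ -26200.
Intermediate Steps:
E = 8972 (E = 6014 + 2958 = 8972)
y(q, h) = -1/33
sqrt(E + y(Y, 23)) - 26295 = sqrt(8972 - 1/33) - 26295 = sqrt(296075/33) - 26295 = 5*sqrt(390819)/33 - 26295 = -26295 + 5*sqrt(390819)/33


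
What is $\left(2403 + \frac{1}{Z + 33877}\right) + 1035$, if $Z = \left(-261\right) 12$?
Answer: $\frac{105701311}{30745} \approx 3438.0$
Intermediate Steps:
$Z = -3132$
$\left(2403 + \frac{1}{Z + 33877}\right) + 1035 = \left(2403 + \frac{1}{-3132 + 33877}\right) + 1035 = \left(2403 + \frac{1}{30745}\right) + 1035 = \frac{73880236}{30745} + 1035 = \frac{105701311}{30745}$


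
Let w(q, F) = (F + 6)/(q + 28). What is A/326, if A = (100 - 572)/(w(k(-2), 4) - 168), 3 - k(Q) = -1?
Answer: 3776/437329 ≈ 0.0086342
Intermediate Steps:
k(Q) = 4 (k(Q) = 3 - 1*(-1) = 3 + 1 = 4)
w(q, F) = (6 + F)/(28 + q)
A = 7552/2683 (A = (100 - 572)/((6 + 4)/(28 + 4) - 168) = -472/(10/32 - 168) = -472/((1/32)*10 - 168) = -472/(5/16 - 168) = -472/(-2683/16) = -472*(-16/2683) = 7552/2683 ≈ 2.8148)
A/326 = (7552/2683)/326 = (7552/2683)*(1/326) = 3776/437329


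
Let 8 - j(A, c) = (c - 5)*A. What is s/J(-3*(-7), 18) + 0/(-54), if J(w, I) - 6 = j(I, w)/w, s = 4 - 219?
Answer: 645/22 ≈ 29.318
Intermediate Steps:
j(A, c) = 8 - A*(-5 + c) (j(A, c) = 8 - (c - 5)*A = 8 - (-5 + c)*A = 8 - A*(-5 + c))
s = -215
J(w, I) = 6 + (8 + 5*I - I*w)/w
s/J(-3*(-7), 18) + 0/(-54) = -215/(6 - 1*18 + 8/((-3*(-7))) + 5*18/(-3*(-7))) + 0/(-54) = -215/(6 - 18 + 8/21 + 5*18/21) + 0*(-1/54) = -215/(6 - 18 + 8*(1/21) + 5*18*(1/21)) + 0 = -215/(6 - 18 + 8/21 + 30/7) + 0 = -215/(-22/3) + 0 = -215*(-3/22) + 0 = 645/22 + 0 = 645/22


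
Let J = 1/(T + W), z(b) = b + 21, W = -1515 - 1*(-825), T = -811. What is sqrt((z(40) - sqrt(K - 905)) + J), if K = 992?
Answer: sqrt(137431560 - 2253001*sqrt(87))/1501 ≈ 7.1883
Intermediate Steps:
W = -690 (W = -1515 + 825 = -690)
z(b) = 21 + b
J = -1/1501 (J = 1/(-811 - 690) = 1/(-1501) = -1/1501 ≈ -0.00066622)
sqrt((z(40) - sqrt(K - 905)) + J) = sqrt(((21 + 40) - sqrt(992 - 905)) - 1/1501) = sqrt((61 - sqrt(87)) - 1/1501) = sqrt(91560/1501 - sqrt(87))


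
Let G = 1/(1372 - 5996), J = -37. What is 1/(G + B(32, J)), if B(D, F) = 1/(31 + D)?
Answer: 291312/4561 ≈ 63.870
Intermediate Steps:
G = -1/4624 (G = 1/(-4624) = -1/4624 ≈ -0.00021626)
1/(G + B(32, J)) = 1/(-1/4624 + 1/(31 + 32)) = 1/(-1/4624 + 1/63) = 1/(4561/291312) = 291312/4561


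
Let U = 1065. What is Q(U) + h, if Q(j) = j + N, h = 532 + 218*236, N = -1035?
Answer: 52010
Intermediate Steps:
h = 51980 (h = 532 + 51448 = 51980)
Q(j) = -1035 + j (Q(j) = j - 1035 = -1035 + j)
Q(U) + h = (-1035 + 1065) + 51980 = 30 + 51980 = 52010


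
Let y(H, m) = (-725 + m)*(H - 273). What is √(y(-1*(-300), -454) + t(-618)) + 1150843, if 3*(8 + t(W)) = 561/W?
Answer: 1150843 + 5*I*√486438306/618 ≈ 1.1508e+6 + 178.44*I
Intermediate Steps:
y(H, m) = (-725 + m)*(-273 + H)
t(W) = -8 + 187/W (t(W) = -8 + (561/W)/3 = -8 + 187/W)
√(y(-1*(-300), -454) + t(-618)) + 1150843 = √((197925 - (-725)*(-300) - 273*(-454) - 1*(-300)*(-454)) + (-8 + 187/(-618))) + 1150843 = √((197925 - 725*300 + 123942 + 300*(-454)) + (-8 + 187*(-1/618))) + 1150843 = √((197925 - 217500 + 123942 - 136200) + (-8 - 187/618)) + 1150843 = √(-31833 - 5131/618) + 1150843 = √(-19677925/618) + 1150843 = 5*I*√486438306/618 + 1150843 = 1150843 + 5*I*√486438306/618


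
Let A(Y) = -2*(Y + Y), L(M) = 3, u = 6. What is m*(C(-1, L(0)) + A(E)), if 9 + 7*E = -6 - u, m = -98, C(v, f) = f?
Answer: -1470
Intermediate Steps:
E = -3 (E = -9/7 + (-6 - 1*6)/7 = -9/7 + (-6 - 6)/7 = -9/7 + (⅐)*(-12) = -9/7 - 12/7 = -3)
A(Y) = -4*Y
m*(C(-1, L(0)) + A(E)) = -98*(3 - 4*(-3)) = -98*(3 + 12) = -98*15 = -1470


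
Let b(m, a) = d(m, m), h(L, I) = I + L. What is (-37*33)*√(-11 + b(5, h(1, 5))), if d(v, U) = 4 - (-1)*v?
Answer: -1221*I*√2 ≈ -1726.8*I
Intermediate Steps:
d(v, U) = 4 + v
b(m, a) = 4 + m
(-37*33)*√(-11 + b(5, h(1, 5))) = (-37*33)*√(-11 + (4 + 5)) = -1221*√(-11 + 9) = -1221*I*√2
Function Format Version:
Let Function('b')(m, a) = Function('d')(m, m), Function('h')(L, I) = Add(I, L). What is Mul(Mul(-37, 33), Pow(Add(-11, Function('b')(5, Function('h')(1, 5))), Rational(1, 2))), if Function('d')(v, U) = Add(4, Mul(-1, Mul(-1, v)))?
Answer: Mul(-1221, I, Pow(2, Rational(1, 2))) ≈ Mul(-1726.8, I)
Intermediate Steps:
Function('d')(v, U) = Add(4, v)
Function('b')(m, a) = Add(4, m)
Mul(Mul(-37, 33), Pow(Add(-11, Function('b')(5, Function('h')(1, 5))), Rational(1, 2))) = Mul(Mul(-37, 33), Pow(Add(-11, Add(4, 5)), Rational(1, 2))) = Mul(-1221, Pow(Add(-11, 9), Rational(1, 2))) = Mul(-1221, Pow(-2, Rational(1, 2))) = Mul(-1221, Mul(I, Pow(2, Rational(1, 2)))) = Mul(-1221, I, Pow(2, Rational(1, 2)))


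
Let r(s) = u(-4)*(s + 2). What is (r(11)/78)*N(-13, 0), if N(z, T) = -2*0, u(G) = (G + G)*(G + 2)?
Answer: 0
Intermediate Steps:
u(G) = 2*G*(2 + G) (u(G) = (2*G)*(2 + G) = 2*G*(2 + G))
N(z, T) = 0
r(s) = 32 + 16*s (r(s) = (2*(-4)*(2 - 4))*(s + 2) = (2*(-4)*(-2))*(2 + s) = 16*(2 + s) = 32 + 16*s)
(r(11)/78)*N(-13, 0) = ((32 + 16*11)/78)*0 = ((32 + 176)/78)*0 = ((1/78)*208)*0 = (8/3)*0 = 0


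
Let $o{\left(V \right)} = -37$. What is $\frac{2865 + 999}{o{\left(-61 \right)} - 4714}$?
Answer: $- \frac{3864}{4751} \approx -0.8133$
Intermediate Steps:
$\frac{2865 + 999}{o{\left(-61 \right)} - 4714} = \frac{2865 + 999}{-37 - 4714} = \frac{3864}{-4751} = 3864 \left(- \frac{1}{4751}\right) = - \frac{3864}{4751}$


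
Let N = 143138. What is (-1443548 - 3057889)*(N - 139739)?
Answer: -15300384363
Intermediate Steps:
(-1443548 - 3057889)*(N - 139739) = (-1443548 - 3057889)*(143138 - 139739) = -4501437*3399 = -15300384363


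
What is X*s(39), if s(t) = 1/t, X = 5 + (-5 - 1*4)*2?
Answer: -⅓ ≈ -0.33333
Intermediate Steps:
X = -13 (X = 5 + (-5 - 4)*2 = 5 - 9*2 = 5 - 18 = -13)
X*s(39) = -13/39 = -13*1/39 = -⅓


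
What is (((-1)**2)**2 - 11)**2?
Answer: 100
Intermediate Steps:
(((-1)**2)**2 - 11)**2 = (1**2 - 11)**2 = (1 - 11)**2 = (-10)**2 = 100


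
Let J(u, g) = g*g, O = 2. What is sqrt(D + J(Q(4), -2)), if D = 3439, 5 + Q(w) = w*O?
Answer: sqrt(3443) ≈ 58.677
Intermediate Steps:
Q(w) = -5 + 2*w (Q(w) = -5 + w*2 = -5 + 2*w)
J(u, g) = g**2
sqrt(D + J(Q(4), -2)) = sqrt(3439 + (-2)**2) = sqrt(3439 + 4) = sqrt(3443)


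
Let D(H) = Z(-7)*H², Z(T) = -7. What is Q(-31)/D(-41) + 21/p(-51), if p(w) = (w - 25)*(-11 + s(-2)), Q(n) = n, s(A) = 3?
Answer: 265955/7154336 ≈ 0.037174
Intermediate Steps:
p(w) = 200 - 8*w (p(w) = (w - 25)*(-11 + 3) = (-25 + w)*(-8) = 200 - 8*w)
D(H) = -7*H²
Q(-31)/D(-41) + 21/p(-51) = -31/((-7*(-41)²)) + 21/(200 - 8*(-51)) = -31/((-7*1681)) + 21/(200 + 408) = -31/(-11767) + 21/608 = -31*(-1/11767) + 21*(1/608) = 31/11767 + 21/608 = 265955/7154336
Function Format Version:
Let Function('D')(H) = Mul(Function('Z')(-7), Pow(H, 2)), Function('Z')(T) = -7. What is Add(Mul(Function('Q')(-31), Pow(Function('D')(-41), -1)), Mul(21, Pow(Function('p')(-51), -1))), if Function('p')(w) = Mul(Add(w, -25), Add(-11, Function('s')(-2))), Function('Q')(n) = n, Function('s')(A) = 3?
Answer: Rational(265955, 7154336) ≈ 0.037174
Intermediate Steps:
Function('p')(w) = Add(200, Mul(-8, w)) (Function('p')(w) = Mul(Add(w, -25), Add(-11, 3)) = Mul(Add(-25, w), -8) = Add(200, Mul(-8, w)))
Function('D')(H) = Mul(-7, Pow(H, 2))
Add(Mul(Function('Q')(-31), Pow(Function('D')(-41), -1)), Mul(21, Pow(Function('p')(-51), -1))) = Add(Mul(-31, Pow(Mul(-7, Pow(-41, 2)), -1)), Mul(21, Pow(Add(200, Mul(-8, -51)), -1))) = Add(Mul(-31, Pow(Mul(-7, 1681), -1)), Mul(21, Pow(Add(200, 408), -1))) = Add(Mul(-31, Pow(-11767, -1)), Mul(21, Pow(608, -1))) = Add(Mul(-31, Rational(-1, 11767)), Mul(21, Rational(1, 608))) = Add(Rational(31, 11767), Rational(21, 608)) = Rational(265955, 7154336)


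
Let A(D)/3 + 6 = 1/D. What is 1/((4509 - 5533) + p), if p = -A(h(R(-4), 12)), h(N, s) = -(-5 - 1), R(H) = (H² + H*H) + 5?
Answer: -2/2013 ≈ -0.00099354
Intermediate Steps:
R(H) = 5 + 2*H² (R(H) = (H² + H²) + 5 = 2*H² + 5 = 5 + 2*H²)
h(N, s) = 6 (h(N, s) = -1*(-6) = 6)
A(D) = -18 + 3/D
p = 35/2 (p = -(-18 + 3/6) = -(-18 + 3*(⅙)) = -(-18 + ½) = -1*(-35/2) = 35/2 ≈ 17.500)
1/((4509 - 5533) + p) = 1/((4509 - 5533) + 35/2) = 1/(-1024 + 35/2) = 1/(-2013/2) = -2/2013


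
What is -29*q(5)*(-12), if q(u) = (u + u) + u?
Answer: 5220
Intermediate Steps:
q(u) = 3*u (q(u) = 2*u + u = 3*u)
-29*q(5)*(-12) = -87*5*(-12) = -29*15*(-12) = -435*(-12) = 5220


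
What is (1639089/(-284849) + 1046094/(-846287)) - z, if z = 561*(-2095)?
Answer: 283319635417153236/241064005663 ≈ 1.1753e+6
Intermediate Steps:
z = -1175295
(1639089/(-284849) + 1046094/(-846287)) - z = (1639089/(-284849) + 1046094/(-846287)) - 1*(-1175295) = (1639089*(-1/284849) + 1046094*(-1/846287)) + 1175295 = (-1639089/284849 - 1046094/846287) + 1175295 = -1685118542349/241064005663 + 1175295 = 283319635417153236/241064005663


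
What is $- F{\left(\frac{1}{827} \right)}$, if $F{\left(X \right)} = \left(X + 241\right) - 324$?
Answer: $\frac{68640}{827} \approx 82.999$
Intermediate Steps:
$F{\left(X \right)} = -83 + X$ ($F{\left(X \right)} = \left(241 + X\right) - 324 = -83 + X$)
$- F{\left(\frac{1}{827} \right)} = - (-83 + \frac{1}{827}) = \left(-1\right) \left(- \frac{68640}{827}\right) = \frac{68640}{827}$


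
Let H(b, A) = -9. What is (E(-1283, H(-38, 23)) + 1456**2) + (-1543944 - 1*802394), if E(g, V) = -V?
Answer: -226393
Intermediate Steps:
(E(-1283, H(-38, 23)) + 1456**2) + (-1543944 - 1*802394) = (-1*(-9) + 1456**2) + (-1543944 - 1*802394) = (9 + 2119936) + (-1543944 - 802394) = 2119945 - 2346338 = -226393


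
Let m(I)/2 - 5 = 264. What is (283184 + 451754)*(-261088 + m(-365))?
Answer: -191488095900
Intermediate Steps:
m(I) = 538 (m(I) = 10 + 2*264 = 10 + 528 = 538)
(283184 + 451754)*(-261088 + m(-365)) = (283184 + 451754)*(-261088 + 538) = 734938*(-260550) = -191488095900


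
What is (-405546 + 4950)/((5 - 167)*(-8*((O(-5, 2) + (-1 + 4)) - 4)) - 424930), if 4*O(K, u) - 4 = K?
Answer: 10542/11225 ≈ 0.93915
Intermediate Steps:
O(K, u) = 1 + K/4
(-405546 + 4950)/((5 - 167)*(-8*((O(-5, 2) + (-1 + 4)) - 4)) - 424930) = (-405546 + 4950)/((5 - 167)*(-8*(((1 + (¼)*(-5)) + (-1 + 4)) - 4)) - 424930) = -400596/(-(-1296)*(((1 - 5/4) + 3) - 4) - 424930) = -400596/(-(-1296)*((-¼ + 3) - 4) - 424930) = -400596/(-(-1296)*(11/4 - 4) - 424930) = -400596/(-(-1296)*(-5)/4 - 424930) = -400596/(-162*10 - 424930) = -400596/(-1620 - 424930) = -400596/(-426550) = -400596*(-1/426550) = 10542/11225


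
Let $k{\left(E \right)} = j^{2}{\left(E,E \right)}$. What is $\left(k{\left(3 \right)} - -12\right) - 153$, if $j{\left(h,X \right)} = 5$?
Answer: $-116$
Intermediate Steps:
$k{\left(E \right)} = 25$ ($k{\left(E \right)} = 5^{2} = 25$)
$\left(k{\left(3 \right)} - -12\right) - 153 = \left(25 - -12\right) - 153 = \left(25 + 12\right) - 153 = 37 - 153 = -116$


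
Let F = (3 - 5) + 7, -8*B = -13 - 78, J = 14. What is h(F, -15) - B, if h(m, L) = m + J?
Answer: 61/8 ≈ 7.6250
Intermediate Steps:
B = 91/8 (B = -(-13 - 78)/8 = -1/8*(-91) = 91/8 ≈ 11.375)
F = 5 (F = -2 + 7 = 5)
h(m, L) = 14 + m (h(m, L) = m + 14 = 14 + m)
h(F, -15) - B = (14 + 5) - 1*91/8 = 19 - 91/8 = 61/8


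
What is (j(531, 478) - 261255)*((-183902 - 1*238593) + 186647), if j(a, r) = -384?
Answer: 61707034872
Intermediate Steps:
(j(531, 478) - 261255)*((-183902 - 1*238593) + 186647) = (-384 - 261255)*((-183902 - 1*238593) + 186647) = -261639*((-183902 - 238593) + 186647) = -261639*(-422495 + 186647) = -261639*(-235848) = 61707034872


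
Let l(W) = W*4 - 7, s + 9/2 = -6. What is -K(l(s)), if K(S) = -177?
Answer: 177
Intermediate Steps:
s = -21/2 (s = -9/2 - 6 = -21/2 ≈ -10.500)
l(W) = -7 + 4*W (l(W) = 4*W - 7 = -7 + 4*W)
-K(l(s)) = -1*(-177) = 177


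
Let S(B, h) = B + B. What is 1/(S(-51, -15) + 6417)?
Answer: 1/6315 ≈ 0.00015835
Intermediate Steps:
S(B, h) = 2*B
1/(S(-51, -15) + 6417) = 1/(2*(-51) + 6417) = 1/(-102 + 6417) = 1/6315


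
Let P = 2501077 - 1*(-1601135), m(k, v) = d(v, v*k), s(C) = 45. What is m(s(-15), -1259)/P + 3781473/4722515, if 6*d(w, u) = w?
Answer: 93068477863271/116236546219080 ≈ 0.80068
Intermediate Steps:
d(w, u) = w/6
m(k, v) = v/6
P = 4102212 (P = 2501077 + 1601135 = 4102212)
m(s(-15), -1259)/P + 3781473/4722515 = ((⅙)*(-1259))/4102212 + 3781473/4722515 = -1259/6*1/4102212 + 3781473*(1/4722515) = -1259/24613272 + 3781473/4722515 = 93068477863271/116236546219080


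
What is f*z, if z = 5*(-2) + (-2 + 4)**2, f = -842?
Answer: 5052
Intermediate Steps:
z = -6 (z = -10 + 2**2 = -10 + 4 = -6)
f*z = -842*(-6) = 5052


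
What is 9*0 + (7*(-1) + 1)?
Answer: -6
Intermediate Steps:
9*0 + (7*(-1) + 1) = 0 + (-7 + 1) = 0 - 6 = -6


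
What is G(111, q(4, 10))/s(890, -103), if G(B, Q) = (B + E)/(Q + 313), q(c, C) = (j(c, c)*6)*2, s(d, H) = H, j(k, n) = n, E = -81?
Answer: -30/37183 ≈ -0.00080682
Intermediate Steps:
q(c, C) = 12*c (q(c, C) = (c*6)*2 = (6*c)*2 = 12*c)
G(B, Q) = (-81 + B)/(313 + Q) (G(B, Q) = (B - 81)/(Q + 313) = (-81 + B)/(313 + Q))
G(111, q(4, 10))/s(890, -103) = ((-81 + 111)/(313 + 12*4))/(-103) = (30/(313 + 48))*(-1/103) = (30/361)*(-1/103) = -30/37183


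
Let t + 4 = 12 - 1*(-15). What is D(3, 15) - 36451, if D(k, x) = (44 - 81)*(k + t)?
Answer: -37413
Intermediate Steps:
t = 23 (t = -4 + (12 - 1*(-15)) = -4 + (12 + 15) = -4 + 27 = 23)
D(k, x) = -851 - 37*k (D(k, x) = (44 - 81)*(k + 23) = -37*(23 + k) = -851 - 37*k)
D(3, 15) - 36451 = (-851 - 37*3) - 36451 = (-851 - 111) - 36451 = -962 - 36451 = -37413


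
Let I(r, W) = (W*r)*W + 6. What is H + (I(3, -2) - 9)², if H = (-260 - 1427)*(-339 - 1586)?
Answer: 3247556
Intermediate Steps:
H = 3247475 (H = -1687*(-1925) = 3247475)
I(r, W) = 6 + r*W² (I(r, W) = r*W² + 6 = 6 + r*W²)
H + (I(3, -2) - 9)² = 3247475 + ((6 + 3*(-2)²) - 9)² = 3247475 + ((6 + 3*4) - 9)² = 3247475 + ((6 + 12) - 9)² = 3247475 + (18 - 9)² = 3247475 + 9² = 3247475 + 81 = 3247556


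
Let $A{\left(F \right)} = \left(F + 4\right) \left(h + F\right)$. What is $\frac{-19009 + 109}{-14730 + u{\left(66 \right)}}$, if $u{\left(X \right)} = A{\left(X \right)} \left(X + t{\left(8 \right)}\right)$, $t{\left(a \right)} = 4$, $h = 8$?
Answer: $- \frac{1890}{34787} \approx -0.054331$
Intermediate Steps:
$A{\left(F \right)} = \left(4 + F\right) \left(8 + F\right)$ ($A{\left(F \right)} = \left(F + 4\right) \left(8 + F\right) = \left(4 + F\right) \left(8 + F\right)$)
$u{\left(X \right)} = \left(4 + X\right) \left(32 + X^{2} + 12 X\right)$ ($u{\left(X \right)} = \left(32 + X^{2} + 12 X\right) \left(X + 4\right) = \left(32 + X^{2} + 12 X\right) \left(4 + X\right) = \left(4 + X\right) \left(32 + X^{2} + 12 X\right)$)
$\frac{-19009 + 109}{-14730 + u{\left(66 \right)}} = \frac{-19009 + 109}{-14730 + \left(4 + 66\right) \left(32 + 66^{2} + 12 \cdot 66\right)} = - \frac{18900}{-14730 + 70 \left(32 + 4356 + 792\right)} = - \frac{18900}{-14730 + 70 \cdot 5180} = - \frac{18900}{-14730 + 362600} = - \frac{18900}{347870} = \left(-18900\right) \frac{1}{347870} = - \frac{1890}{34787}$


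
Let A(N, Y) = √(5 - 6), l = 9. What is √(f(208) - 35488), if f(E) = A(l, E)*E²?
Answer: 4*√(-2218 + 2704*I) ≈ 101.17 + 213.83*I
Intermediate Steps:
A(N, Y) = I (A(N, Y) = √(-1) = I)
f(E) = I*E²
√(f(208) - 35488) = √(I*208² - 35488) = √(I*43264 - 35488) = √(43264*I - 35488) = √(-35488 + 43264*I)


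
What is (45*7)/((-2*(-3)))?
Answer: 105/2 ≈ 52.500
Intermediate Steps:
(45*7)/((-2*(-3))) = 315/6 = 315*(⅙) = 105/2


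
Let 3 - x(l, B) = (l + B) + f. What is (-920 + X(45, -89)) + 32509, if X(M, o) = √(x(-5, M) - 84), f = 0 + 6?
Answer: 31589 + I*√127 ≈ 31589.0 + 11.269*I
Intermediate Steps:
f = 6
x(l, B) = -3 - B - l (x(l, B) = 3 - ((l + B) + 6) = 3 - ((B + l) + 6) = 3 - (6 + B + l) = 3 + (-6 - B - l) = -3 - B - l)
X(M, o) = √(-82 - M) (X(M, o) = √((-3 - M - 1*(-5)) - 84) = √((-3 - M + 5) - 84) = √((2 - M) - 84) = √(-82 - M))
(-920 + X(45, -89)) + 32509 = (-920 + √(-82 - 1*45)) + 32509 = (-920 + √(-82 - 45)) + 32509 = (-920 + √(-127)) + 32509 = (-920 + I*√127) + 32509 = 31589 + I*√127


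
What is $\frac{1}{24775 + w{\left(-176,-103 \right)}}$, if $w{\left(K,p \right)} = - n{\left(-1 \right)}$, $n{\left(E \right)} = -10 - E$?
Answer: $\frac{1}{24784} \approx 4.0349 \cdot 10^{-5}$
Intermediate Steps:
$w{\left(K,p \right)} = 9$ ($w{\left(K,p \right)} = - (-10 - -1) = - (-10 + 1) = \left(-1\right) \left(-9\right) = 9$)
$\frac{1}{24775 + w{\left(-176,-103 \right)}} = \frac{1}{24775 + 9} = \frac{1}{24784}$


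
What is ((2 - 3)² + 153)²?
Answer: 23716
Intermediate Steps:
((2 - 3)² + 153)² = ((-1)² + 153)² = (1 + 153)² = 154² = 23716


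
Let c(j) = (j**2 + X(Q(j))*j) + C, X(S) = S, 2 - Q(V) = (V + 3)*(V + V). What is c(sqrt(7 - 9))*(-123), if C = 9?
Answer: -2337 - 738*I*sqrt(2) ≈ -2337.0 - 1043.7*I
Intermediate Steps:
Q(V) = 2 - 2*V*(3 + V) (Q(V) = 2 - (V + 3)*(V + V) = 2 - (3 + V)*2*V = 2 - 2*V*(3 + V))
c(j) = 9 + j**2 + j*(2 - 6*j - 2*j**2) (c(j) = (j**2 + (2 - 6*j - 2*j**2)*j) + 9 = (j**2 + j*(2 - 6*j - 2*j**2)) + 9 = 9 + j**2 + j*(2 - 6*j - 2*j**2))
c(sqrt(7 - 9))*(-123) = (9 - 5*(sqrt(7 - 9))**2 - 2*(7 - 9)**(3/2) + 2*sqrt(7 - 9))*(-123) = (9 - 5*(sqrt(-2))**2 - 2*(-2*I*sqrt(2)) + 2*sqrt(-2))*(-123) = (9 - 5*(I*sqrt(2))**2 - 2*(-2*I*sqrt(2)) + 2*(I*sqrt(2)))*(-123) = (9 - 5*(-2) - (-4)*I*sqrt(2) + 2*I*sqrt(2))*(-123) = (9 + 10 + 4*I*sqrt(2) + 2*I*sqrt(2))*(-123) = (19 + 6*I*sqrt(2))*(-123) = -2337 - 738*I*sqrt(2)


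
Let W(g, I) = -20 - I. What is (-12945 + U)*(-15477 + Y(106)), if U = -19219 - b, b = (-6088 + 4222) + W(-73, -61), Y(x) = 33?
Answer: 468555516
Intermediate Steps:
b = -1825 (b = (-6088 + 4222) + (-20 - 1*(-61)) = -1866 + (-20 + 61) = -1866 + 41 = -1825)
U = -17394 (U = -19219 - 1*(-1825) = -19219 + 1825 = -17394)
(-12945 + U)*(-15477 + Y(106)) = (-12945 - 17394)*(-15477 + 33) = -30339*(-15444) = 468555516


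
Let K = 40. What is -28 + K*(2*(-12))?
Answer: -988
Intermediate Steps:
-28 + K*(2*(-12)) = -28 + 40*(2*(-12)) = -28 + 40*(-24) = -28 - 960 = -988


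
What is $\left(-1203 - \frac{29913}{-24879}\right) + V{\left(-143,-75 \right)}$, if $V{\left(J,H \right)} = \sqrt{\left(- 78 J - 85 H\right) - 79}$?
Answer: $- \frac{9966508}{8293} + 5 \sqrt{698} \approx -1069.7$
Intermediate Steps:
$V{\left(J,H \right)} = \sqrt{-79 - 85 H - 78 J}$ ($V{\left(J,H \right)} = \sqrt{\left(- 85 H - 78 J\right) - 79} = \sqrt{-79 - 85 H - 78 J}$)
$\left(-1203 - \frac{29913}{-24879}\right) + V{\left(-143,-75 \right)} = \left(-1203 - \frac{29913}{-24879}\right) + \sqrt{-79 - -6375 - -11154} = \left(-1203 - - \frac{9971}{8293}\right) + \sqrt{-79 + 6375 + 11154} = \left(-1203 + \frac{9971}{8293}\right) + \sqrt{17450} = - \frac{9966508}{8293} + 5 \sqrt{698}$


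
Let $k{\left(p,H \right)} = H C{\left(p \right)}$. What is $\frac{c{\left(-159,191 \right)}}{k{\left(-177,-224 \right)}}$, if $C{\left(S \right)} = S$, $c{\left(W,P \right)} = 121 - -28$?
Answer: $\frac{149}{39648} \approx 0.0037581$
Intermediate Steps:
$c{\left(W,P \right)} = 149$ ($c{\left(W,P \right)} = 121 + 28 = 149$)
$k{\left(p,H \right)} = H p$
$\frac{c{\left(-159,191 \right)}}{k{\left(-177,-224 \right)}} = \frac{149}{\left(-224\right) \left(-177\right)} = \frac{149}{39648}$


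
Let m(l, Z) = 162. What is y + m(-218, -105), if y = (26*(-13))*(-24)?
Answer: 8274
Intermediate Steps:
y = 8112 (y = -338*(-24) = 8112)
y + m(-218, -105) = 8112 + 162 = 8274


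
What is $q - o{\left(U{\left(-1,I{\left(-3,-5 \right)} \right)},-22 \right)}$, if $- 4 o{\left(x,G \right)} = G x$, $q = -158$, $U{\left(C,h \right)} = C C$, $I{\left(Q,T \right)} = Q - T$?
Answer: $- \frac{327}{2} \approx -163.5$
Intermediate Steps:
$U{\left(C,h \right)} = C^{2}$
$o{\left(x,G \right)} = - \frac{G x}{4}$
$q - o{\left(U{\left(-1,I{\left(-3,-5 \right)} \right)},-22 \right)} = -158 - \left(- \frac{1}{4}\right) \left(-22\right) \left(-1\right)^{2} = -158 - \left(- \frac{1}{4}\right) \left(-22\right) 1 = -158 - \frac{11}{2} = - \frac{327}{2}$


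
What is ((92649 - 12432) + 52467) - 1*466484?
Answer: -333800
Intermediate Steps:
((92649 - 12432) + 52467) - 1*466484 = (80217 + 52467) - 466484 = 132684 - 466484 = -333800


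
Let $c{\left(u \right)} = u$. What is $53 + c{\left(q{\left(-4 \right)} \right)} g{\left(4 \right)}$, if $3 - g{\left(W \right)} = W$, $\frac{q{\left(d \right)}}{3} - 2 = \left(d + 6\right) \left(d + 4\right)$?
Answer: $47$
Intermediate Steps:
$q{\left(d \right)} = 6 + 3 \left(4 + d\right) \left(6 + d\right)$ ($q{\left(d \right)} = 6 + 3 \left(d + 6\right) \left(d + 4\right) = 6 + 3 \left(6 + d\right) \left(4 + d\right) = 6 + 3 \left(4 + d\right) \left(6 + d\right)$)
$g{\left(W \right)} = 3 - W$
$53 + c{\left(q{\left(-4 \right)} \right)} g{\left(4 \right)} = 53 + \left(78 + 3 \left(-4\right)^{2} + 30 \left(-4\right)\right) \left(3 - 4\right) = 53 + \left(78 + 3 \cdot 16 - 120\right) \left(3 - 4\right) = 53 + \left(78 + 48 - 120\right) \left(-1\right) = 53 + 6 \left(-1\right) = 53 - 6 = 47$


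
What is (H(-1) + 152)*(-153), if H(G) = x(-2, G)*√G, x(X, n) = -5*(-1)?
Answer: -23256 - 765*I ≈ -23256.0 - 765.0*I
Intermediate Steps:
x(X, n) = 5
H(G) = 5*√G
(H(-1) + 152)*(-153) = (5*√(-1) + 152)*(-153) = (5*I + 152)*(-153) = (152 + 5*I)*(-153) = -23256 - 765*I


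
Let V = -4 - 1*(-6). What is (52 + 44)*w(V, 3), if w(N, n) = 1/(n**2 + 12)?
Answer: 32/7 ≈ 4.5714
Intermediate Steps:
V = 2 (V = -4 + 6 = 2)
w(N, n) = 1/(12 + n**2)
(52 + 44)*w(V, 3) = (52 + 44)/(12 + 3**2) = 96/(12 + 9) = 96/21 = 96*(1/21) = 32/7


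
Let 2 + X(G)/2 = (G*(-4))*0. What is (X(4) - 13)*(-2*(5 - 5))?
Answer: 0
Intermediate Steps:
X(G) = -4 (X(G) = -4 + 2*((G*(-4))*0) = -4 + 2*(-4*G*0) = -4 + 2*0 = -4 + 0 = -4)
(X(4) - 13)*(-2*(5 - 5)) = (-4 - 13)*(-2*(5 - 5)) = -(-34)*0 = -17*0 = 0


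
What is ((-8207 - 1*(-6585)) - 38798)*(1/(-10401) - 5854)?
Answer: 2461070931100/10401 ≈ 2.3662e+8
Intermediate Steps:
((-8207 - 1*(-6585)) - 38798)*(1/(-10401) - 5854) = ((-8207 + 6585) - 38798)*(-1/10401 - 5854) = (-1622 - 38798)*(-60887455/10401) = -40420*(-60887455/10401) = 2461070931100/10401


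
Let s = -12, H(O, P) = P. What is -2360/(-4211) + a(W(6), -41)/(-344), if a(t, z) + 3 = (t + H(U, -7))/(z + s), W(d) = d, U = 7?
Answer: 21846429/38387476 ≈ 0.56910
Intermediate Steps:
a(t, z) = -3 + (-7 + t)/(-12 + z) (a(t, z) = -3 + (t - 7)/(z - 12) = -3 + (-7 + t)/(-12 + z))
-2360/(-4211) + a(W(6), -41)/(-344) = -2360/(-4211) + ((29 + 6 - 3*(-41))/(-12 - 41))/(-344) = -2360*(-1/4211) + ((29 + 6 + 123)/(-53))*(-1/344) = 2360/4211 - 1/53*158*(-1/344) = 2360/4211 - 158/53*(-1/344) = 2360/4211 + 79/9116 = 21846429/38387476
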